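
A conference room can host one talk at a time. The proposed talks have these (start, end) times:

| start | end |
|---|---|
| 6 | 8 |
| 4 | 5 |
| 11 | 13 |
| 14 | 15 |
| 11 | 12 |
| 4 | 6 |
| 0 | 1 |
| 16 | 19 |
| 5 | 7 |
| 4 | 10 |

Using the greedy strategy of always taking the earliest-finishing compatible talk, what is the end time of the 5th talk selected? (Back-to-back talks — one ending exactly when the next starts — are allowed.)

Sort by end time and greedily take each interval whose start is ≥ the last chosen end.
By end time: (0,1), (4,5), (4,6), (5,7), (6,8), (4,10), (11,12), (11,13), (14,15), (16,19).
Pick (0,1); next start ≥ 1 → (4,5); next start ≥ 5 → (5,7); next start ≥ 7 → (11,12); next start ≥ 12 → (14,15); next start ≥ 15 → (16,19).
Selected: (0,1) (4,5) (5,7) (11,12) (14,15) (16,19)

15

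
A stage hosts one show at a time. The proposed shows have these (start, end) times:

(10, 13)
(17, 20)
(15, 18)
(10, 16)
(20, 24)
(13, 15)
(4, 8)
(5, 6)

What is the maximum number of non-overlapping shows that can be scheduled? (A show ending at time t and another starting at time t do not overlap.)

5

Order by finish time; keep every interval that doesn't clash with the previous kept one.
By end time: (5,6), (4,8), (10,13), (13,15), (10,16), (15,18), (17,20), (20,24).
Pick (5,6); next start ≥ 6 → (10,13); next start ≥ 13 → (13,15); next start ≥ 15 → (15,18); next start ≥ 18 → (20,24).
Selected 5 shows.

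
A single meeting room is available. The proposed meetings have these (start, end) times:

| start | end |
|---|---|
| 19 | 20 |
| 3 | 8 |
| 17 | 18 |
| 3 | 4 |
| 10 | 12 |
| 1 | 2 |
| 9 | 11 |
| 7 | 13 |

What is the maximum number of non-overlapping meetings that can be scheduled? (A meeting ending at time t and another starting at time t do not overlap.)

By end time: (1,2), (3,4), (3,8), (9,11), (10,12), (7,13), (17,18), (19,20).
Pick (1,2); next start ≥ 2 → (3,4); next start ≥ 4 → (9,11); next start ≥ 11 → (17,18); next start ≥ 18 → (19,20).
Selected 5 meetings.

5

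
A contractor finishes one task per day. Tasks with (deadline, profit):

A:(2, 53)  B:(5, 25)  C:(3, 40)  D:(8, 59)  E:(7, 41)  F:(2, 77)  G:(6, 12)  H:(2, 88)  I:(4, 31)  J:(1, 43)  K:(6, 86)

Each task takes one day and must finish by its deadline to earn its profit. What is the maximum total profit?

447

Take jobs in profit order; each goes to the latest open slot no later than its deadline.
Profit order: H=88 K=86 F=77 D=59 A=53 J=43 E=41 C=40 I=31 B=25 G=12
Assign: H→slot 2, K→slot 6, F→slot 1, D→slot 8, A skipped, J skipped, E→slot 7, C→slot 3, I→slot 4, B→slot 5, G skipped.
Slots: [1:F] [2:H] [3:C] [4:I] [5:B] [6:K] [7:E] [8:D]
Profit = 77 + 88 + 40 + 31 + 25 + 86 + 41 + 59 = 447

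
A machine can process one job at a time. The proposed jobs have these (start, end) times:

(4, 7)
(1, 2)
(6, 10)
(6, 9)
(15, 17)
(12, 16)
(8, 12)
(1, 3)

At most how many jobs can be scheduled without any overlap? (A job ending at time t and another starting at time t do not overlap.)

Greedy by earliest finish: after sorting by end time, pick each interval compatible with the last pick.
Sorted by end: (1,2)  (1,3)  (4,7)  (6,9)  (6,10)  (8,12)  (12,16)  (15,17)
take (1,2); take (4,7); skip (6,9); take (8,12); take (12,16); skip (15,17).
Selected 4 jobs.

4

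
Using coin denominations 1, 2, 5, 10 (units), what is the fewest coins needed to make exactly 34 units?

Greedy: take as many of the largest coin as possible, then repeat with the remainder.
34 − 3×10→4 − 2×2→0
Total coins = 3 + 2 = 5

5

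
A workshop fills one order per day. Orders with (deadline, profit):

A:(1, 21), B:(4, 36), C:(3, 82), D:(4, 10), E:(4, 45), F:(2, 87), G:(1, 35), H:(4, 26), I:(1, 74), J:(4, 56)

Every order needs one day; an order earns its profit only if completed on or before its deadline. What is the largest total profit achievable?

299

By profit: F(d2,87), C(d3,82), I(d1,74), J(d4,56), E(d4,45), B(d4,36), G(d1,35), H(d4,26), A(d1,21), D(d4,10)
F→slot 2; C→slot 3; I→slot 1; J→slot 4; E skipped; B skipped; G skipped; H skipped; A skipped; D skipped.
Profit = 74 + 87 + 82 + 56 = 299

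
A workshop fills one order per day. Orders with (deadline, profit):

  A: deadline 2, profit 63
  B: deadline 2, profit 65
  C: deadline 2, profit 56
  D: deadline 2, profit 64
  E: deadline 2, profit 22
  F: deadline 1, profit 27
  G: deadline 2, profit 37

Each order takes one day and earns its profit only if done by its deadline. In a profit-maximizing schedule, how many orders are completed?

2

Profit order: B=65 D=64 A=63 C=56 G=37 F=27 E=22
Assign: B→slot 2, D→slot 1, A skipped, C skipped, G skipped, F skipped, E skipped.
Slots: [1:D] [2:B]
2 of 7 scheduled.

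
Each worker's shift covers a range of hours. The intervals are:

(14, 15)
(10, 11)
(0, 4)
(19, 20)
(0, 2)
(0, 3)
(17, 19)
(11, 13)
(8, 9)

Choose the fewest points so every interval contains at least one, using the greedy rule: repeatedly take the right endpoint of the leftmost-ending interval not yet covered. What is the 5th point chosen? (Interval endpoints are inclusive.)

Process intervals by earliest right end; each time one isn't hit yet, stab at its right endpoint.
Sorted: [0,2] [0,3] [0,4] [8,9] [10,11] [11,13] [14,15] [17,19] [19,20]
{[0,2],[0,3],[0,4]} hit by 2; {[8,9]} hit by 9; {[10,11],[11,13]} hit by 11; {[14,15]} hit by 15; {[17,19],[19,20]} hit by 19.
Points: 2, 9, 11, 15, 19 (5 total).

19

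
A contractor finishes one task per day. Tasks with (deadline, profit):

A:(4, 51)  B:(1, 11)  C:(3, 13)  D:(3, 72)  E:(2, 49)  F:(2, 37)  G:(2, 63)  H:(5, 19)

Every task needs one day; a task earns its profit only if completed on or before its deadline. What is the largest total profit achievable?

254

Profit order: D=72 G=63 A=51 E=49 F=37 H=19 C=13 B=11
Assign: D→slot 3, G→slot 2, A→slot 4, E→slot 1, F skipped, H→slot 5, C skipped, B skipped.
Slots: [1:E] [2:G] [3:D] [4:A] [5:H]
Profit = 49 + 63 + 72 + 51 + 19 = 254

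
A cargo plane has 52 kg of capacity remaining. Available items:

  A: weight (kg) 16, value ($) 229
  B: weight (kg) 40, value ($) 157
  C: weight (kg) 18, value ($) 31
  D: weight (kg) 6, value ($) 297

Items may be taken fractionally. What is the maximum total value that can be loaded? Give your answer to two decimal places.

643.75

Sort by value per unit weight and fill in that order.
Order: D (297/6=49.50) > A (229/16=14.31) > B (157/40=3.92) > C (31/18=1.72)
Fill: take D (6 @ 297) → take A (16 @ 229) → take 30/40 of B → 117.75; 52/52 used.
Total value = 643.75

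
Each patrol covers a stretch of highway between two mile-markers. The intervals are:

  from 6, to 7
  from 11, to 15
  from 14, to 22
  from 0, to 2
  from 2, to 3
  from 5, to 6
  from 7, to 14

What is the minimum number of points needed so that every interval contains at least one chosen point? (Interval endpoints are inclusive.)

3

Sort by right endpoint; whenever an interval is uncovered, place a point at its right end.
Sorted: [0,2] [2,3] [5,6] [6,7] [7,14] [11,15] [14,22]
{[0,2],[2,3]} hit by 2; {[5,6],[6,7]} hit by 6; {[7,14],[11,15],[14,22]} hit by 14.
Points: 2, 6, 14 (3 total).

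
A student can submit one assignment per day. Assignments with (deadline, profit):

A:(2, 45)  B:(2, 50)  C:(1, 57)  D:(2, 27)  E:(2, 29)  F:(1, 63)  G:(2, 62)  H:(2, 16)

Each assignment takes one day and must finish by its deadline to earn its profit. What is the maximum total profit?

By profit: F(d1,63), G(d2,62), C(d1,57), B(d2,50), A(d2,45), E(d2,29), D(d2,27), H(d2,16)
F→slot 1; G→slot 2; C skipped; B skipped; A skipped; E skipped; D skipped; H skipped.
Profit = 63 + 62 = 125

125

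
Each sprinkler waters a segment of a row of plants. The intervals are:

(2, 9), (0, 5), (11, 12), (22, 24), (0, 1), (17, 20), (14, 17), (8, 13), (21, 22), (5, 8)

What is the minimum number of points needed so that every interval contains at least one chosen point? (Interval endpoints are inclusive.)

By right end: [0,1]  [0,5]  [5,8]  [2,9]  [11,12]  [8,13]  [14,17]  [17,20]  [21,22]  [22,24]
[0,1] uncovered → point at 1; [5,8] uncovered → point at 8; [11,12] uncovered → point at 12; [14,17] uncovered → point at 17; [21,22] uncovered → point at 22.
Points: 1, 8, 12, 17, 22 (5 total).

5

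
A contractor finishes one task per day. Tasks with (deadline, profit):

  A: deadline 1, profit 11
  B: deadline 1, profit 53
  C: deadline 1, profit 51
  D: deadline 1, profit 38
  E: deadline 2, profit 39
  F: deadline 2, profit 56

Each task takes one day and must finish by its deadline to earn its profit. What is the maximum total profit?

109

By profit: F(d2,56), B(d1,53), C(d1,51), E(d2,39), D(d1,38), A(d1,11)
F→slot 2; B→slot 1; C skipped; E skipped; D skipped; A skipped.
Profit = 53 + 56 = 109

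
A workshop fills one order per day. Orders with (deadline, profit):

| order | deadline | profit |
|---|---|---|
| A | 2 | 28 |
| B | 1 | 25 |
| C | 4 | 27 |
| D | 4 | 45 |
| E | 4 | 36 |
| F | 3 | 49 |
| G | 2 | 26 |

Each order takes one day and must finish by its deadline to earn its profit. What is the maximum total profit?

158

By profit: F(d3,49), D(d4,45), E(d4,36), A(d2,28), C(d4,27), G(d2,26), B(d1,25)
F→slot 3; D→slot 4; E→slot 2; A→slot 1; C skipped; G skipped; B skipped.
Profit = 28 + 36 + 49 + 45 = 158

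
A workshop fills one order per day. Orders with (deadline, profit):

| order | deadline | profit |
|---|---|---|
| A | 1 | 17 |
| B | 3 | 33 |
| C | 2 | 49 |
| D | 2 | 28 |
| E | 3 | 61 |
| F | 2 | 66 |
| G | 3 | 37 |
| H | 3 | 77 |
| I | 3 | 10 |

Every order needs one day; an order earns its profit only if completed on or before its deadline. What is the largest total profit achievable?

204

Sort by profit descending; place each in the latest free slot ≤ its deadline.
Profit order: H=77 F=66 E=61 C=49 G=37 B=33 D=28 A=17 I=10
Assign: H→slot 3, F→slot 2, E→slot 1, C skipped, G skipped, B skipped, D skipped, A skipped, I skipped.
Slots: [1:E] [2:F] [3:H]
Profit = 61 + 66 + 77 = 204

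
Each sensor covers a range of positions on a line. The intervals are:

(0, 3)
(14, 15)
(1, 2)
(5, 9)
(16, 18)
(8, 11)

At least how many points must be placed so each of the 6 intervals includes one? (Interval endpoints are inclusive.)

Process intervals by earliest right end; each time one isn't hit yet, stab at its right endpoint.
Sorted: [1,2] [0,3] [5,9] [8,11] [14,15] [16,18]
{[1,2],[0,3]} hit by 2; {[5,9],[8,11]} hit by 9; {[14,15]} hit by 15; {[16,18]} hit by 18.
Points: 2, 9, 15, 18 (4 total).

4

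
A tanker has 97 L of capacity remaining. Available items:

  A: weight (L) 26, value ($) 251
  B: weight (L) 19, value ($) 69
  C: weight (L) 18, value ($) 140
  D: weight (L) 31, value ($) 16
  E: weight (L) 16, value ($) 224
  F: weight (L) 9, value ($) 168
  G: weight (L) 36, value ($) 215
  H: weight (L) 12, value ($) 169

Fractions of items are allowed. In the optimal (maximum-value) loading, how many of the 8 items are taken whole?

Sort by value per unit weight and fill in that order.
Ratios (sorted): F 18.67, H 14.08, E 14.00, A 9.65, C 7.78, G 5.97, B 3.63, D 0.52
take F (9 @ 168); take H (12 @ 169); take E (16 @ 224); take A (26 @ 251); take C (18 @ 140); take 16/36 of G → 95.56. Capacity used 97/97.
5 item(s) taken whole; one partial (take 16/36 of G).

5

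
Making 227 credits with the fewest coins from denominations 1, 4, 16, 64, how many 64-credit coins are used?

Use the largest denomination that fits, subtract, and repeat.
227 − 3×64→35 − 2×16→3 − 3×1→0
Count of 64: 3

3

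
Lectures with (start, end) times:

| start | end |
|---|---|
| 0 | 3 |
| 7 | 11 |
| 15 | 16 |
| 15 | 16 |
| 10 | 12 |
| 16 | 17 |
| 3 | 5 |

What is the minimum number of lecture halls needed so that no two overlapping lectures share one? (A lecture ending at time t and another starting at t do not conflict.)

The answer is the maximum number of intervals overlapping at any instant.
starts: [0, 3, 7, 10, 15, 15, 16]
ends:   [3, 5, 11, 12, 16, 16, 17]
s0→1 e3→0 s3→1 e5→0 s7→1 s10→2  — peak 2.

2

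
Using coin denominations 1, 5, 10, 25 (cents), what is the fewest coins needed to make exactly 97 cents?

7

Greedy: take as many of the largest coin as possible, then repeat with the remainder.
97 − 3×25→22 − 2×10→2 − 2×1→0
Total coins = 3 + 2 + 2 = 7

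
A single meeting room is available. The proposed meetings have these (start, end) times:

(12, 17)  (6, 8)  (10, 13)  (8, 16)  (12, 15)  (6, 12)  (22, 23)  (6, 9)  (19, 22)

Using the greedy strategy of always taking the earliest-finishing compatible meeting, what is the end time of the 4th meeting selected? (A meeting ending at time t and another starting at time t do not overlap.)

23

Greedy by earliest finish: after sorting by end time, pick each interval compatible with the last pick.
By end time: (6,8), (6,9), (6,12), (10,13), (12,15), (8,16), (12,17), (19,22), (22,23).
Pick (6,8); next start ≥ 8 → (10,13); next start ≥ 13 → (19,22); next start ≥ 22 → (22,23).
Selected: (6,8) (10,13) (19,22) (22,23)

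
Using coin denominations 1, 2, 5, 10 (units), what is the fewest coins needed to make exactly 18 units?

Greedy: take as many of the largest coin as possible, then repeat with the remainder.
18 − 1×10→8 − 1×5→3 − 1×2→1 − 1×1→0
Total coins = 1 + 1 + 1 + 1 = 4

4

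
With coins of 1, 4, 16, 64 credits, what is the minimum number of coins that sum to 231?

Greedy: take as many of the largest coin as possible, then repeat with the remainder.
231 = 3×64 + 2×16 + 1×4 + 3×1
Total coins = 3 + 2 + 1 + 3 = 9

9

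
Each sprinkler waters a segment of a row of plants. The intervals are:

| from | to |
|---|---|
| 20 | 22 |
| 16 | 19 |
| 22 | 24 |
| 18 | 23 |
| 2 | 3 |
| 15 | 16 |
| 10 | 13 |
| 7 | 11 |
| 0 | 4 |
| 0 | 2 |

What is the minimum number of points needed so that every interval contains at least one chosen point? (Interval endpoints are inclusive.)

4

Process intervals by earliest right end; each time one isn't hit yet, stab at its right endpoint.
By right end: [0,2]  [2,3]  [0,4]  [7,11]  [10,13]  [15,16]  [16,19]  [20,22]  [18,23]  [22,24]
[0,2] uncovered → point at 2; [7,11] uncovered → point at 11; [15,16] uncovered → point at 16; [20,22] uncovered → point at 22.
Points: 2, 11, 16, 22 (4 total).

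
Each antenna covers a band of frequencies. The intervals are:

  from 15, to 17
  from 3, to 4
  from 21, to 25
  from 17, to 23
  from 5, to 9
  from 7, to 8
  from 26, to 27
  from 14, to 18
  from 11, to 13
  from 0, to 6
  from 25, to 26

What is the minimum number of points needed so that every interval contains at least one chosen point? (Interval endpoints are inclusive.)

Sort by right endpoint; whenever an interval is uncovered, place a point at its right end.
By right end: [3,4]  [0,6]  [7,8]  [5,9]  [11,13]  [15,17]  [14,18]  [17,23]  [21,25]  [25,26]  [26,27]
[3,4] uncovered → point at 4; [7,8] uncovered → point at 8; [11,13] uncovered → point at 13; [15,17] uncovered → point at 17; [21,25] uncovered → point at 25; [26,27] uncovered → point at 27.
Points: 4, 8, 13, 17, 25, 27 (6 total).

6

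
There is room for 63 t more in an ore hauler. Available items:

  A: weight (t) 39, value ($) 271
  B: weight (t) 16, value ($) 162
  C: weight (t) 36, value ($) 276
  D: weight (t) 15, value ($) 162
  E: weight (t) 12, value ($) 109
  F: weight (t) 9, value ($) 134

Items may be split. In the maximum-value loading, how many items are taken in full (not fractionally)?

Sort by value per unit weight and fill in that order.
Order: F (134/9=14.89) > D (162/15=10.80) > B (162/16=10.12) > E (109/12=9.08) > C (276/36=7.67) > A (271/39=6.95)
Fill: take F (9 @ 134) → take D (15 @ 162) → take B (16 @ 162) → take E (12 @ 109) → take 11/36 of C → 84.33; 63/63 used.
4 item(s) taken whole; one partial (take 11/36 of C).

4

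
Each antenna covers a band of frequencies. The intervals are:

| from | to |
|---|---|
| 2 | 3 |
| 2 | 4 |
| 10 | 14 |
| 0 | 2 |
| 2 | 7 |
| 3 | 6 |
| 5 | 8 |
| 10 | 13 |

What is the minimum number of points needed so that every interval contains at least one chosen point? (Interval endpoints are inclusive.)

Process intervals by earliest right end; each time one isn't hit yet, stab at its right endpoint.
Sorted: [0,2] [2,3] [2,4] [3,6] [2,7] [5,8] [10,13] [10,14]
{[0,2],[2,3],[2,4]} hit by 2; {[3,6],[2,7],[5,8]} hit by 6; {[10,13],[10,14]} hit by 13.
Points: 2, 6, 13 (3 total).

3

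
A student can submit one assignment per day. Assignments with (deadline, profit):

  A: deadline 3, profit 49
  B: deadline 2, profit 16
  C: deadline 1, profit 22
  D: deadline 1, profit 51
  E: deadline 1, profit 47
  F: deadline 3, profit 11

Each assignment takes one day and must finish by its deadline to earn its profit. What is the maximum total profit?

Take jobs in profit order; each goes to the latest open slot no later than its deadline.
Profit order: D=51 A=49 E=47 C=22 B=16 F=11
Assign: D→slot 1, A→slot 3, E skipped, C skipped, B→slot 2, F skipped.
Slots: [1:D] [2:B] [3:A]
Profit = 51 + 16 + 49 = 116

116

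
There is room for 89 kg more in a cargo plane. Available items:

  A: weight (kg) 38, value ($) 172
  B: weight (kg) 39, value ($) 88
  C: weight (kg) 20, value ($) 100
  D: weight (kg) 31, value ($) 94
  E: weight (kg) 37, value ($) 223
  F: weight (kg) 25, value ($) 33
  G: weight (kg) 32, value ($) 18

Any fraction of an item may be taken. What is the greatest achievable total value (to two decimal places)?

467.84

Sort by value per unit weight and fill in that order.
Ratios (sorted): E 6.03, C 5.00, A 4.53, D 3.03, B 2.26, F 1.32, G 0.56
take E (37 @ 223); take C (20 @ 100); take 32/38 of A → 144.84. Capacity used 89/89.
Total value = 467.84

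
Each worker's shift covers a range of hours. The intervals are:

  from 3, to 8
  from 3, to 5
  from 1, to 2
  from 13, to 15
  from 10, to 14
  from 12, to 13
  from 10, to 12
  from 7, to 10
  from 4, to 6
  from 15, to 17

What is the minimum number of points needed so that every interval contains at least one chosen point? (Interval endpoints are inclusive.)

Process intervals by earliest right end; each time one isn't hit yet, stab at its right endpoint.
Sorted: [1,2] [3,5] [4,6] [3,8] [7,10] [10,12] [12,13] [10,14] [13,15] [15,17]
{[1,2]} hit by 2; {[3,5],[4,6],[3,8]} hit by 5; {[7,10],[10,12]} hit by 10; {[12,13],[10,14],[13,15]} hit by 13; {[15,17]} hit by 17.
Points: 2, 5, 10, 13, 17 (5 total).

5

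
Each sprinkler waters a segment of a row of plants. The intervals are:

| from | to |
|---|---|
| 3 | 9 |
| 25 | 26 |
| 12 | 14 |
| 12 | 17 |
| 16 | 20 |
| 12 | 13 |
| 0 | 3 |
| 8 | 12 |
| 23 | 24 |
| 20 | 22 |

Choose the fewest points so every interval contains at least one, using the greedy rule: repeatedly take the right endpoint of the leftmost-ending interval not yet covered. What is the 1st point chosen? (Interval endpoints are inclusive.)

By right end: [0,3]  [3,9]  [8,12]  [12,13]  [12,14]  [12,17]  [16,20]  [20,22]  [23,24]  [25,26]
[0,3] uncovered → point at 3; [8,12] uncovered → point at 12; [16,20] uncovered → point at 20; [23,24] uncovered → point at 24; [25,26] uncovered → point at 26.
Points: 3, 12, 20, 24, 26 (5 total).

3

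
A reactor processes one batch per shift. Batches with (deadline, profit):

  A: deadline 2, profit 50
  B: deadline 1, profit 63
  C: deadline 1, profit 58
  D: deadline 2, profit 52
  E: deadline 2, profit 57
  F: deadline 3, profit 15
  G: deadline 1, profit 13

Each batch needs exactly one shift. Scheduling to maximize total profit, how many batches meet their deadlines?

Profit order: B=63 C=58 E=57 D=52 A=50 F=15 G=13
Assign: B→slot 1, C skipped, E→slot 2, D skipped, A skipped, F→slot 3, G skipped.
Slots: [1:B] [2:E] [3:F]
3 of 7 scheduled.

3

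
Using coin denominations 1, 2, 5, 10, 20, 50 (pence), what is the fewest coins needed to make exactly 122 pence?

Greedy: take as many of the largest coin as possible, then repeat with the remainder.
122 − 2×50→22 − 1×20→2 − 1×2→0
Total coins = 2 + 1 + 1 = 4

4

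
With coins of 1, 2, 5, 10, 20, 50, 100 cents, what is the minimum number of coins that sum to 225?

225 − 2×100→25 − 1×20→5 − 1×5→0
Total coins = 2 + 1 + 1 = 4

4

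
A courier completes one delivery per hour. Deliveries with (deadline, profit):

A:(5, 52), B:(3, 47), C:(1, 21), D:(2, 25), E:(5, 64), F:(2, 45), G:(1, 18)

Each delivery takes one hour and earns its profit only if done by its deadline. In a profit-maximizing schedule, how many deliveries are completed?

5

Take jobs in profit order; each goes to the latest open slot no later than its deadline.
By profit: E(d5,64), A(d5,52), B(d3,47), F(d2,45), D(d2,25), C(d1,21), G(d1,18)
E→slot 5; A→slot 4; B→slot 3; F→slot 2; D→slot 1; C skipped; G skipped.
5 of 7 scheduled.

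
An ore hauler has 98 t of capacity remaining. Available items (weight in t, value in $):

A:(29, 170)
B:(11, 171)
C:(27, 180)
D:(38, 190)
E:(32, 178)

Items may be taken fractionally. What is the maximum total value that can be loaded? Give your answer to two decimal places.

Sort by value per unit weight and fill in that order.
Order: B (171/11=15.55) > C (180/27=6.67) > A (170/29=5.86) > E (178/32=5.56) > D (190/38=5.00)
Fill: take B (11 @ 171) → take C (27 @ 180) → take A (29 @ 170) → take 31/32 of E → 172.44; 98/98 used.
Total value = 693.44

693.44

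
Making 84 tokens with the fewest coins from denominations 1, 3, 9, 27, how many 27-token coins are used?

Use the largest denomination that fits, subtract, and repeat.
84 = 3×27 + 1×3
Count of 27: 3

3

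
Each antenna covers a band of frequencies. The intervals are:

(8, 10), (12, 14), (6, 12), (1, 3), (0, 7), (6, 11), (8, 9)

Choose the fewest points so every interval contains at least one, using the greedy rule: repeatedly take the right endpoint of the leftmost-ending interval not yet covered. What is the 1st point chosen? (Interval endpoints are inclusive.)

Sort by right endpoint; whenever an interval is uncovered, place a point at its right end.
Sorted: [1,3] [0,7] [8,9] [8,10] [6,11] [6,12] [12,14]
{[1,3],[0,7]} hit by 3; {[8,9],[8,10],[6,11],[6,12]} hit by 9; {[12,14]} hit by 14.
Points: 3, 9, 14 (3 total).

3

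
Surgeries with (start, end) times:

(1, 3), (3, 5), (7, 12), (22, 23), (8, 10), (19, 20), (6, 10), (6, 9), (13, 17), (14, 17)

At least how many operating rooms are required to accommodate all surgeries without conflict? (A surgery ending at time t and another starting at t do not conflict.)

starts: [1, 3, 6, 6, 7, 8, 13, 14, 19, 22]
ends:   [3, 5, 9, 10, 10, 12, 17, 17, 20, 23]
s1→1 e3→0 s3→1 e5→0 s6→1 s6→2 s7→3 s8→4  — peak 4.

4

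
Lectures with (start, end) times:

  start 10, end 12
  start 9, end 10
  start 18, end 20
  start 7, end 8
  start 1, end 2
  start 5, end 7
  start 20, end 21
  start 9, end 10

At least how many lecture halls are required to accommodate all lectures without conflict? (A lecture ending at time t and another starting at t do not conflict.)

2

Count concurrent intervals with a sweep; the peak is the room count.
starts: [1, 5, 7, 9, 9, 10, 18, 20]
ends:   [2, 7, 8, 10, 10, 12, 20, 21]
s1→1 e2→0 s5→1 e7→0 s7→1 e8→0 s9→1 s9→2  — peak 2.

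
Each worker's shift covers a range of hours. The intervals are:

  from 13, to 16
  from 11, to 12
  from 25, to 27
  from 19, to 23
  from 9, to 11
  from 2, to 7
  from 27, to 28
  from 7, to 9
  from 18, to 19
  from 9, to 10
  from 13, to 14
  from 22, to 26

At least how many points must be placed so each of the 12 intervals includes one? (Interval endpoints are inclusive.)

Sorted: [2,7] [7,9] [9,10] [9,11] [11,12] [13,14] [13,16] [18,19] [19,23] [22,26] [25,27] [27,28]
{[2,7],[7,9]} hit by 7; {[9,10],[9,11]} hit by 10; {[11,12]} hit by 12; {[13,14],[13,16]} hit by 14; {[18,19],[19,23]} hit by 19; {[22,26],[25,27]} hit by 26; {[27,28]} hit by 28.
Points: 7, 10, 12, 14, 19, 26, 28 (7 total).

7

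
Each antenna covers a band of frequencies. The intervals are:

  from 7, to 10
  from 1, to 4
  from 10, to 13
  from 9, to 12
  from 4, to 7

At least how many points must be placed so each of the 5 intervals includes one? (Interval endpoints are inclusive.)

Process intervals by earliest right end; each time one isn't hit yet, stab at its right endpoint.
By right end: [1,4]  [4,7]  [7,10]  [9,12]  [10,13]
[1,4] uncovered → point at 4; [7,10] uncovered → point at 10.
Points: 4, 10 (2 total).

2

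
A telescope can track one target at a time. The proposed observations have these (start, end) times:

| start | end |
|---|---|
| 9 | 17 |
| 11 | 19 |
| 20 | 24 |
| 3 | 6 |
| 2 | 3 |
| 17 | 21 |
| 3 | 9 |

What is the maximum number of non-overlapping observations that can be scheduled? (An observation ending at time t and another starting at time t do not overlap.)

4

By end time: (2,3), (3,6), (3,9), (9,17), (11,19), (17,21), (20,24).
Pick (2,3); next start ≥ 3 → (3,6); next start ≥ 6 → (9,17); next start ≥ 17 → (17,21).
Selected 4 observations.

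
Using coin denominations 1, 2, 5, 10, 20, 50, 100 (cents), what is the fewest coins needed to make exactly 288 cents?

288 − 2×100→88 − 1×50→38 − 1×20→18 − 1×10→8 − 1×5→3 − 1×2→1 − 1×1→0
Total coins = 2 + 1 + 1 + 1 + 1 + 1 + 1 = 8

8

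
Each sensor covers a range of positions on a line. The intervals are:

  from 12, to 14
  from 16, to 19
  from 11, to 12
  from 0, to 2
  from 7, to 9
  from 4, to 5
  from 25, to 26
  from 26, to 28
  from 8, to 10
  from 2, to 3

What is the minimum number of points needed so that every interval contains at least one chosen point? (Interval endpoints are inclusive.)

By right end: [0,2]  [2,3]  [4,5]  [7,9]  [8,10]  [11,12]  [12,14]  [16,19]  [25,26]  [26,28]
[0,2] uncovered → point at 2; [4,5] uncovered → point at 5; [7,9] uncovered → point at 9; [11,12] uncovered → point at 12; [16,19] uncovered → point at 19; [25,26] uncovered → point at 26.
Points: 2, 5, 9, 12, 19, 26 (6 total).

6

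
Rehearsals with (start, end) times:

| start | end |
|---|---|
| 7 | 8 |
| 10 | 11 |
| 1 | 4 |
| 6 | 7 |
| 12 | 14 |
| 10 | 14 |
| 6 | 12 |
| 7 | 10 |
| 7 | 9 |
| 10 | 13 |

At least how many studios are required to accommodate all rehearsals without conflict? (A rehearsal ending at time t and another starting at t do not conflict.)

Events (time:±→running): 1:+→1 4:-→0 6:+→1 6:+→2 7:-→1 7:+→2 7:+→3 7:+→4 … peak 4.

4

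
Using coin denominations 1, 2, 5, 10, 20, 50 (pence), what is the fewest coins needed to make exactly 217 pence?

7

Greedy: take as many of the largest coin as possible, then repeat with the remainder.
217 = 4×50 + 1×10 + 1×5 + 1×2
Total coins = 4 + 1 + 1 + 1 = 7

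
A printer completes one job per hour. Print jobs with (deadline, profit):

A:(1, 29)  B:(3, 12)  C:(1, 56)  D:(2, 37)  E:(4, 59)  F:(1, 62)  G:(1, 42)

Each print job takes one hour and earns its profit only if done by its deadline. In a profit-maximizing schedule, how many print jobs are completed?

Profit order: F=62 E=59 C=56 G=42 D=37 A=29 B=12
Assign: F→slot 1, E→slot 4, C skipped, G skipped, D→slot 2, A skipped, B→slot 3.
Slots: [1:F] [2:D] [3:B] [4:E]
4 of 7 scheduled.

4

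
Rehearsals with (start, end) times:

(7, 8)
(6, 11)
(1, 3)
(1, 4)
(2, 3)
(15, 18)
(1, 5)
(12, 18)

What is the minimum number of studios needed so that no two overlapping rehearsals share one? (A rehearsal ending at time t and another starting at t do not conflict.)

Count concurrent intervals with a sweep; the peak is the room count.
starts: [1, 1, 1, 2, 6, 7, 12, 15]
ends:   [3, 3, 4, 5, 8, 11, 18, 18]
s1→1 s1→2 s1→3 s2→4  — peak 4.

4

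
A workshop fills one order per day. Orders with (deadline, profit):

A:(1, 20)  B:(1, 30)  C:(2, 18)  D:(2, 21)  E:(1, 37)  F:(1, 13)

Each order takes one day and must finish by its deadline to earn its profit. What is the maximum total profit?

58

Sort by profit descending; place each in the latest free slot ≤ its deadline.
Profit order: E=37 B=30 D=21 A=20 C=18 F=13
Assign: E→slot 1, B skipped, D→slot 2, A skipped, C skipped, F skipped.
Slots: [1:E] [2:D]
Profit = 37 + 21 = 58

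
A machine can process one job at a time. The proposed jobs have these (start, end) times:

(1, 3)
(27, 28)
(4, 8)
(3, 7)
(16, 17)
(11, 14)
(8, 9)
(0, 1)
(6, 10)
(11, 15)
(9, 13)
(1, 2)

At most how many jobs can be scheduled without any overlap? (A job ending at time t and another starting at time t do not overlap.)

7

Sorted by end: (0,1)  (1,2)  (1,3)  (3,7)  (4,8)  (8,9)  (6,10)  (9,13)  (11,14)  (11,15)  (16,17)  (27,28)
take (0,1); take (1,2); take (3,7); take (8,9); skip (6,10); take (9,13); take (16,17); take (27,28).
Selected 7 jobs.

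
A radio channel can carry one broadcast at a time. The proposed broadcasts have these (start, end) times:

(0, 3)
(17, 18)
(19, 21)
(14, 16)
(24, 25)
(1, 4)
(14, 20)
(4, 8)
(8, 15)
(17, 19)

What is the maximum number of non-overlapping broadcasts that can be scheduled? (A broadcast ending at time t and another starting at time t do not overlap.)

6

Sort by end time and greedily take each interval whose start is ≥ the last chosen end.
Sorted by end: (0,3)  (1,4)  (4,8)  (8,15)  (14,16)  (17,18)  (17,19)  (14,20)  (19,21)  (24,25)
take (0,3); take (4,8); take (8,15); skip (14,16); take (17,18); skip (14,20); take (19,21); take (24,25).
Selected 6 broadcasts.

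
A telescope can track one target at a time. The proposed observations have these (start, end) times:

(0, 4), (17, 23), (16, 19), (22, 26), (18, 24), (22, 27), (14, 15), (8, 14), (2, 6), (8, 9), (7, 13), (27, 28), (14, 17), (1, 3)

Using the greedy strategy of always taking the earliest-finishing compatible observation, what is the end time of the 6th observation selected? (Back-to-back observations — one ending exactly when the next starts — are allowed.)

28

By end time: (1,3), (0,4), (2,6), (8,9), (7,13), (8,14), (14,15), (14,17), (16,19), (17,23), (18,24), (22,26), (22,27), (27,28).
Pick (1,3); next start ≥ 3 → (8,9); next start ≥ 9 → (14,15); next start ≥ 15 → (16,19); next start ≥ 19 → (22,26); next start ≥ 26 → (27,28).
Selected: (1,3) (8,9) (14,15) (16,19) (22,26) (27,28)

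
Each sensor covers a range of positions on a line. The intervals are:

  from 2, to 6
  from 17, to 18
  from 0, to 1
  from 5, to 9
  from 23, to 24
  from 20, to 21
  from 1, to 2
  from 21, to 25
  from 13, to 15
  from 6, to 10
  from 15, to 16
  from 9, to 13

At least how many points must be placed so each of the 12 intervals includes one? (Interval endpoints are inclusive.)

7

By right end: [0,1]  [1,2]  [2,6]  [5,9]  [6,10]  [9,13]  [13,15]  [15,16]  [17,18]  [20,21]  [23,24]  [21,25]
[0,1] uncovered → point at 1; [2,6] uncovered → point at 6; [9,13] uncovered → point at 13; [15,16] uncovered → point at 16; [17,18] uncovered → point at 18; [20,21] uncovered → point at 21; [23,24] uncovered → point at 24.
Points: 1, 6, 13, 16, 18, 21, 24 (7 total).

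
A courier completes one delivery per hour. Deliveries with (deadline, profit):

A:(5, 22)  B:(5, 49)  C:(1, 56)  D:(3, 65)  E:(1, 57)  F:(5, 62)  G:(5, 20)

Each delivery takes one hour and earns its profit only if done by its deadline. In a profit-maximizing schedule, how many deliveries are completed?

Take jobs in profit order; each goes to the latest open slot no later than its deadline.
By profit: D(d3,65), F(d5,62), E(d1,57), C(d1,56), B(d5,49), A(d5,22), G(d5,20)
D→slot 3; F→slot 5; E→slot 1; C skipped; B→slot 4; A→slot 2; G skipped.
5 of 7 scheduled.

5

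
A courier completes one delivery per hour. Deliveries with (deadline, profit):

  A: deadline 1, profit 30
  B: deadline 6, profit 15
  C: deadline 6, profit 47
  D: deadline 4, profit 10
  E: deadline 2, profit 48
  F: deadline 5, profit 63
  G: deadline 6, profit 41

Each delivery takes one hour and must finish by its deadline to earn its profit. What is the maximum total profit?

244

Profit order: F=63 E=48 C=47 G=41 A=30 B=15 D=10
Assign: F→slot 5, E→slot 2, C→slot 6, G→slot 4, A→slot 1, B→slot 3, D skipped.
Slots: [1:A] [2:E] [3:B] [4:G] [5:F] [6:C]
Profit = 30 + 48 + 15 + 41 + 63 + 47 = 244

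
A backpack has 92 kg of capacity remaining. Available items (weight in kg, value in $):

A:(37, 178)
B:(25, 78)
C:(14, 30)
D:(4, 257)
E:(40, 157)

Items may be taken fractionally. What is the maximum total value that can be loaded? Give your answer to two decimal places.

626.32

Greedy by value/weight ratio, highest first.
Ratios (sorted): D 64.25, A 4.81, E 3.92, B 3.12, C 2.14
take D (4 @ 257); take A (37 @ 178); take E (40 @ 157); take 11/25 of B → 34.32. Capacity used 92/92.
Total value = 626.32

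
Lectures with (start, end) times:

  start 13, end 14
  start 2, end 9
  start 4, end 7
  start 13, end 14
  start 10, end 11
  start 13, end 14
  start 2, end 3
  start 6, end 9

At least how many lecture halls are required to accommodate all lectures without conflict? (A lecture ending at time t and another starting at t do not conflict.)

The answer is the maximum number of intervals overlapping at any instant.
Events (time:±→running): 2:+→1 2:+→2 3:-→1 4:+→2 6:+→3 … peak 3.

3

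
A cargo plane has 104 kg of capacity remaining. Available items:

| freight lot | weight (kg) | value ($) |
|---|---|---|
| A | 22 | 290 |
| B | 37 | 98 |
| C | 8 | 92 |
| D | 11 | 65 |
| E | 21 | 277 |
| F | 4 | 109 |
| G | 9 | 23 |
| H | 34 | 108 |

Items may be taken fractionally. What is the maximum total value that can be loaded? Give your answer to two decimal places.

951.59

Ratios (sorted): F 27.25, E 13.19, A 13.18, C 11.50, D 5.91, H 3.18, B 2.65, G 2.56
take F (4 @ 109); take E (21 @ 277); take A (22 @ 290); take C (8 @ 92); take D (11 @ 65); take H (34 @ 108); take 4/37 of B → 10.59. Capacity used 104/104.
Total value = 951.59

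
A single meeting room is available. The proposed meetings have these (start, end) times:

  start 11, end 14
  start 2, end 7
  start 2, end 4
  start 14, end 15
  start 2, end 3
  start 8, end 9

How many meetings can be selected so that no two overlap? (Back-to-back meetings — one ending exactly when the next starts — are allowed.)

Sort by end time and greedily take each interval whose start is ≥ the last chosen end.
Sorted by end: (2,3)  (2,4)  (2,7)  (8,9)  (11,14)  (14,15)
take (2,3); take (8,9); take (11,14); take (14,15).
Selected 4 meetings.

4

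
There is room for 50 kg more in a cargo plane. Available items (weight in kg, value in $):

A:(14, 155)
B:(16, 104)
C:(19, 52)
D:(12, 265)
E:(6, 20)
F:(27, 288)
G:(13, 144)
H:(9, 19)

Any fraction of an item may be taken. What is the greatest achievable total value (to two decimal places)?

Greedy by value/weight ratio, highest first.
Ratios (sorted): D 22.08, G 11.08, A 11.07, F 10.67, B 6.50, E 3.33, C 2.74, H 2.11
take D (12 @ 265); take G (13 @ 144); take A (14 @ 155); take 11/27 of F → 117.33. Capacity used 50/50.
Total value = 681.33

681.33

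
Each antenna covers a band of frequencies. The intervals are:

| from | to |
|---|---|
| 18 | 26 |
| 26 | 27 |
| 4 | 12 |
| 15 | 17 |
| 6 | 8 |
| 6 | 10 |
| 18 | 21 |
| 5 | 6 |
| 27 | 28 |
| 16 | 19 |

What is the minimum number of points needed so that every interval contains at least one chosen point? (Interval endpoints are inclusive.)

Sort by right endpoint; whenever an interval is uncovered, place a point at its right end.
Sorted: [5,6] [6,8] [6,10] [4,12] [15,17] [16,19] [18,21] [18,26] [26,27] [27,28]
{[5,6],[6,8],[6,10],[4,12]} hit by 6; {[15,17],[16,19]} hit by 17; {[18,21],[18,26]} hit by 21; {[26,27],[27,28]} hit by 27.
Points: 6, 17, 21, 27 (4 total).

4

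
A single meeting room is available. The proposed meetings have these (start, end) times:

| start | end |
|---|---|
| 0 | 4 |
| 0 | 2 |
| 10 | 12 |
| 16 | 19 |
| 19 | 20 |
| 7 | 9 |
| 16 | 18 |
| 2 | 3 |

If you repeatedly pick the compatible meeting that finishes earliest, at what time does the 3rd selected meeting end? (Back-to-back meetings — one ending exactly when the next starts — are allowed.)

Order by finish time; keep every interval that doesn't clash with the previous kept one.
Sorted by end: (0,2)  (2,3)  (0,4)  (7,9)  (10,12)  (16,18)  (16,19)  (19,20)
take (0,2); take (2,3); skip (0,4); take (7,9); take (10,12); take (16,18); take (19,20).
Selected: (0,2) (2,3) (7,9) (10,12) (16,18) (19,20)

9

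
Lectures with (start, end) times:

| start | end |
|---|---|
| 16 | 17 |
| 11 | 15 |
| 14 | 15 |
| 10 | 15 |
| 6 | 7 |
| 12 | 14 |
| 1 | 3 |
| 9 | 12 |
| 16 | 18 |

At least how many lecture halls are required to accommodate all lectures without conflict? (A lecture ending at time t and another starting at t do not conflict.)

3

starts: [1, 6, 9, 10, 11, 12, 14, 16, 16]
ends:   [3, 7, 12, 14, 15, 15, 15, 17, 18]
s1→1 e3→0 s6→1 e7→0 s9→1 s10→2 s11→3  — peak 3.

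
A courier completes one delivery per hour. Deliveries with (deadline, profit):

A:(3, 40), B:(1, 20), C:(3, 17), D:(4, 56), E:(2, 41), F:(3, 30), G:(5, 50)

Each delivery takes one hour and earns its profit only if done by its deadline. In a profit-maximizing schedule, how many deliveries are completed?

5

Sort by profit descending; place each in the latest free slot ≤ its deadline.
Profit order: D=56 G=50 E=41 A=40 F=30 B=20 C=17
Assign: D→slot 4, G→slot 5, E→slot 2, A→slot 3, F→slot 1, B skipped, C skipped.
Slots: [1:F] [2:E] [3:A] [4:D] [5:G]
5 of 7 scheduled.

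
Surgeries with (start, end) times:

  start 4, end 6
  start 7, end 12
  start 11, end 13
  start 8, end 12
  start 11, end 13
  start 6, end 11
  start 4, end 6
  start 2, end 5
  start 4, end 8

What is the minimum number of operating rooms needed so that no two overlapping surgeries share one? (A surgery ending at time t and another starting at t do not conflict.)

Count concurrent intervals with a sweep; the peak is the room count.
starts: [2, 4, 4, 4, 6, 7, 8, 11, 11]
ends:   [5, 6, 6, 8, 11, 12, 12, 13, 13]
s2→1 s4→2 s4→3 s4→4  — peak 4.

4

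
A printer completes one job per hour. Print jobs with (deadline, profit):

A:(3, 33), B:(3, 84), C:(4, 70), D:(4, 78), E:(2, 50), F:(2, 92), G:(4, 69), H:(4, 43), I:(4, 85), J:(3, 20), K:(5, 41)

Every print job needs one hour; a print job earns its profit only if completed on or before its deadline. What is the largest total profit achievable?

Sort by profit descending; place each in the latest free slot ≤ its deadline.
Profit order: F=92 I=85 B=84 D=78 C=70 G=69 E=50 H=43 K=41 A=33 J=20
Assign: F→slot 2, I→slot 4, B→slot 3, D→slot 1, C skipped, G skipped, E skipped, H skipped, K→slot 5, A skipped, J skipped.
Slots: [1:D] [2:F] [3:B] [4:I] [5:K]
Profit = 78 + 92 + 84 + 85 + 41 = 380

380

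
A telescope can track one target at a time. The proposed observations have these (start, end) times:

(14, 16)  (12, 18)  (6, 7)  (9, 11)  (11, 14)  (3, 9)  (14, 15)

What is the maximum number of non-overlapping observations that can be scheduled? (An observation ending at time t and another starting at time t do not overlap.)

Sort by end time and greedily take each interval whose start is ≥ the last chosen end.
By end time: (6,7), (3,9), (9,11), (11,14), (14,15), (14,16), (12,18).
Pick (6,7); next start ≥ 7 → (9,11); next start ≥ 11 → (11,14); next start ≥ 14 → (14,15).
Selected 4 observations.

4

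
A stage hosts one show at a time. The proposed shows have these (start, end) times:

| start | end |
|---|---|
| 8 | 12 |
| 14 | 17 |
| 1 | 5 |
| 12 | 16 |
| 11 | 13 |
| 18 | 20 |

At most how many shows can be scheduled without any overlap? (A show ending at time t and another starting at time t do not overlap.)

4

Sorted by end: (1,5)  (8,12)  (11,13)  (12,16)  (14,17)  (18,20)
take (1,5); take (8,12); skip (11,13); take (12,16); take (18,20).
Selected 4 shows.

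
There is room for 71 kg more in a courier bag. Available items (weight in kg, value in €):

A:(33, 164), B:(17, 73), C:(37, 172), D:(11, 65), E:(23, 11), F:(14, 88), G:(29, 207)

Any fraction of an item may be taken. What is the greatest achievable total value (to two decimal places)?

Ratios (sorted): G 7.14, F 6.29, D 5.91, A 4.97, C 4.65, B 4.29, E 0.48
take G (29 @ 207); take F (14 @ 88); take D (11 @ 65); take 17/33 of A → 84.48. Capacity used 71/71.
Total value = 444.48

444.48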